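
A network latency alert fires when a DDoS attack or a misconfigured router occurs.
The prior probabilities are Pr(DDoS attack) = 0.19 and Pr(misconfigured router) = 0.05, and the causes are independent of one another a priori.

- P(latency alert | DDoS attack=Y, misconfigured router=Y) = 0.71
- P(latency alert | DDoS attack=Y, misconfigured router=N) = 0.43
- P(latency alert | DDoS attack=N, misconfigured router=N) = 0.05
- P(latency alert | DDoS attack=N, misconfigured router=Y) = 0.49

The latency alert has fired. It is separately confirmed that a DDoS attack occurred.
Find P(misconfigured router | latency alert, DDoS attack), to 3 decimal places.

P(misconfigured router | latency alert, DDoS attack) ≈ 0.080

Enumerate both values of misconfigured router and weight by the priors:
  P(latency alert | DDoS attack) = 0.43*0.95 + 0.71*0.05
        = 0.408500 + 0.035500 = 0.444000
Keeping only the misconfigured router-present terms gives 0.035500, so
  P(misconfigured router | latency alert, DDoS attack) = 0.035500 / 0.444000 ≈ 0.080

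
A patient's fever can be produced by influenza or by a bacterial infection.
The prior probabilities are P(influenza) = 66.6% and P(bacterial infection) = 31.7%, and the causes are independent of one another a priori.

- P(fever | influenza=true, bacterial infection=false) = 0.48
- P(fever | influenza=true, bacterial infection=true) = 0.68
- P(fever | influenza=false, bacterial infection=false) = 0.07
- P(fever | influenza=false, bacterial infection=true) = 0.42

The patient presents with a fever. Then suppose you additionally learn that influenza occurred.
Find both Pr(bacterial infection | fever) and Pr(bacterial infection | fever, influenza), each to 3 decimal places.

Pr(bacterial infection | fever) ≈ 0.445; Pr(bacterial infection | fever, influenza) ≈ 0.397

Enumerate the 4 (influenza, bacterial infection) configurations and weight by the priors:
  P(fever) = 0.07·0.334·0.683 + 0.42·0.334·0.317 + 0.48·0.666·0.683 + 0.68·0.666·0.317
        = 0.015969 + 0.044469 + 0.218341 + 0.143563 = 0.422342
Keeping only the bacterial infection-present terms gives 0.188032, so
  P(bacterial infection | fever) = 0.188032 / 0.422342 ≈ 0.445

Now condition on the additional information:
Enumerate both values of bacterial infection and weight by the priors:
  P(fever | influenza) = 0.48·0.683 + 0.68·0.317
        = 0.327840 + 0.215560 = 0.543400
Configurations with bacterial infection contribute 0.215560, so
  P(bacterial infection | fever, influenza) = 0.215560 / 0.543400 ≈ 0.397
— influenza explains away the evidence for bacterial infection.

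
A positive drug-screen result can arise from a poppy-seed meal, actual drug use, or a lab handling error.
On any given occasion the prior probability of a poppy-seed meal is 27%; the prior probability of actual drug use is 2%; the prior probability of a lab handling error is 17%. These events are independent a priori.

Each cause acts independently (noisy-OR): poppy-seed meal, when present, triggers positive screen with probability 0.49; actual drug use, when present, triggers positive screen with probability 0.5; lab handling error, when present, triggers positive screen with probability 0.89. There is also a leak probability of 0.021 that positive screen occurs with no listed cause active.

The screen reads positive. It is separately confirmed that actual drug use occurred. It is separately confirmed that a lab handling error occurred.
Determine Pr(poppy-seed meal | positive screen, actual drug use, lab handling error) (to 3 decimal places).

Under noisy-OR, P(positive screen | causes) = 1 − (1−0.021)·∏(1−qᵢ) over the active causes.
P(positive screen | actual drug use, lab handling error) = 0.946155·0.73 + 0.972539·0.27 = 0.690693 + 0.262586 = 0.953279
The poppy-seed meal-present share is 0.972539·0.27 = 0.262586.
So P(poppy-seed meal | positive screen, actual drug use, lab handling error) = 0.262586/0.953279 ≈ 0.275.

Pr(poppy-seed meal | positive screen, actual drug use, lab handling error) ≈ 0.275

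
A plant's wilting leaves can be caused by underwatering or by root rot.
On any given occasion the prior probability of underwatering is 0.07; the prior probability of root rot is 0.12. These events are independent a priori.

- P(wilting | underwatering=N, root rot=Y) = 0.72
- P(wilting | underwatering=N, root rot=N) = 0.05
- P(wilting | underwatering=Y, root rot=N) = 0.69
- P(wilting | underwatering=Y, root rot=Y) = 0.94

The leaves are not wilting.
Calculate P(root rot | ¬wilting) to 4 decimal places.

Numerator (weight on configurations with root rot): 0.031248 + 0.000504 = 0.031752
The normalizing constant is 0.95·0.93·0.88 + 0.28·0.93·0.12 + 0.31·0.07·0.88 + 0.06·0.07·0.12 = 0.828328
Posterior = 0.031752 / 0.828328 ≈ 0.0383

P(root rot | ¬wilting) ≈ 0.0383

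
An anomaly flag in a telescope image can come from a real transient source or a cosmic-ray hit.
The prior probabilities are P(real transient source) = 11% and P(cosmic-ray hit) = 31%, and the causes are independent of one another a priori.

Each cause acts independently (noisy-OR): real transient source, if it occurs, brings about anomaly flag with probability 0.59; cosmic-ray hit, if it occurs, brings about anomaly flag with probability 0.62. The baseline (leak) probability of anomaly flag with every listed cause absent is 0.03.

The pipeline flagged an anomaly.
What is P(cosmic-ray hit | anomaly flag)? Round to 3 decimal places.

Under noisy-OR, P(anomaly flag | causes) = 1 − (1−0.03)·∏(1−qᵢ) over the active causes.
Enumerate the 4 (real transient source, cosmic-ray hit) configurations and weight by the priors:
  P(anomaly flag) = 0.03*0.89*0.69 + 0.6314*0.89*0.31 + 0.6023*0.11*0.69 + 0.848874*0.11*0.31
        = 0.018423 + 0.174203 + 0.045715 + 0.028947 = 0.267288
The terms with cosmic-ray hit present sum to 0.203150, so
  P(cosmic-ray hit | anomaly flag) = 0.203150 / 0.267288 ≈ 0.760

P(cosmic-ray hit | anomaly flag) ≈ 0.760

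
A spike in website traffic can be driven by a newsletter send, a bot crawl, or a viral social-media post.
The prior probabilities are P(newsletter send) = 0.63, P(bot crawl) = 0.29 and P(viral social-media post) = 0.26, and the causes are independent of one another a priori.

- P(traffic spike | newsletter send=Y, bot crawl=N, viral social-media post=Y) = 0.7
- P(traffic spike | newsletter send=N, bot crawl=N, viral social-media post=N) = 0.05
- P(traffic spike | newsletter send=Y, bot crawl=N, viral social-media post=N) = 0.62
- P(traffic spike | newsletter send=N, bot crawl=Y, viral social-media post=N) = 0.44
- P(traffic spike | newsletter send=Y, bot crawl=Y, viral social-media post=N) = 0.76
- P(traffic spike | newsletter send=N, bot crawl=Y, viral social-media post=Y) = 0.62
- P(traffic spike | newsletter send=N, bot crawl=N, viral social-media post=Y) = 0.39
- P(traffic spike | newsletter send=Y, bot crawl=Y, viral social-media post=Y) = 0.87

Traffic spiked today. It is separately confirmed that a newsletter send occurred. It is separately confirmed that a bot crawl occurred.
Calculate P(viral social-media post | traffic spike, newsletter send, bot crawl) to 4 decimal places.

P(viral social-media post | traffic spike, newsletter send, bot crawl) ≈ 0.2868

For the numerator, keep only viral social-media post=true terms: 0.87×0.26 = 0.226200
Denominator P(traffic spike | newsletter send, bot crawl): 0.76×0.74 + 0.87×0.26 = 0.788600
Posterior = 0.226200 / 0.788600 ≈ 0.2868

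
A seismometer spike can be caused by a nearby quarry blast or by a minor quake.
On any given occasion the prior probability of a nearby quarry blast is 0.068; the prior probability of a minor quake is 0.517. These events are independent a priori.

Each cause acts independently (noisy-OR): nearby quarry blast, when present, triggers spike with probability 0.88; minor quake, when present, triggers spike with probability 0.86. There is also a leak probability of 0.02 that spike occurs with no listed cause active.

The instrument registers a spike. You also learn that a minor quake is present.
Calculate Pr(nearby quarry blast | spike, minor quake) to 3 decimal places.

Pr(nearby quarry blast | spike, minor quake) ≈ 0.077

Under noisy-OR, P(spike | causes) = 1 − (1−0.02)·∏(1−qᵢ) over the active causes.
P(spike | minor quake) = 0.8628×0.932 + 0.983536×0.068 = 0.804130 + 0.066880 = 0.871010
Of this, 0.066880 comes from 0.983536×0.068 (the nearby quarry blast=true cases).
Hence the posterior is 0.066880/0.871010 ≈ 0.077.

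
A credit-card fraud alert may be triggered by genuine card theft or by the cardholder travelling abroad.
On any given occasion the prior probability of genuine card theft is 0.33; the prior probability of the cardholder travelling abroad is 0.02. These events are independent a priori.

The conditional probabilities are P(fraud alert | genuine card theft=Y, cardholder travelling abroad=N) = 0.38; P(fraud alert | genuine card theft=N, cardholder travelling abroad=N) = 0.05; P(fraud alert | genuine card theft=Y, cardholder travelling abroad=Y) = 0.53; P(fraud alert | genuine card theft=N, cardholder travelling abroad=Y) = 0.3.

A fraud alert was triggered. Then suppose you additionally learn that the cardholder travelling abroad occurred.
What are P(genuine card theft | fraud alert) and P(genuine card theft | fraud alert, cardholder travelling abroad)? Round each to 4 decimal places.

P(genuine card theft | fraud alert) ≈ 0.7743; P(genuine card theft | fraud alert, cardholder travelling abroad) ≈ 0.4653

Weight on genuine card theft=true, given the evidence: 0.122892 + 0.003498 = 0.126390
The normalizing constant is 0.05×0.67×0.98 + 0.3×0.67×0.02 + 0.38×0.33×0.98 + 0.53×0.33×0.02 = 0.163240
P(genuine card theft | fraud alert) = 0.126390/0.163240 ≈ 0.7743

With the extra evidence:
Numerator (weight on configurations with genuine card theft): 0.53·0.33 = 0.174900
Denominator P(fraud alert | cardholder travelling abroad): 0.3·0.67 + 0.53·0.33 = 0.375900
P(genuine card theft | fraud alert, cardholder travelling abroad) = 0.174900/0.375900 ≈ 0.4653
Conditioning on cardholder travelling abroad lowers the posterior on genuine card theft: the classic explaining-away effect in a common-effect structure.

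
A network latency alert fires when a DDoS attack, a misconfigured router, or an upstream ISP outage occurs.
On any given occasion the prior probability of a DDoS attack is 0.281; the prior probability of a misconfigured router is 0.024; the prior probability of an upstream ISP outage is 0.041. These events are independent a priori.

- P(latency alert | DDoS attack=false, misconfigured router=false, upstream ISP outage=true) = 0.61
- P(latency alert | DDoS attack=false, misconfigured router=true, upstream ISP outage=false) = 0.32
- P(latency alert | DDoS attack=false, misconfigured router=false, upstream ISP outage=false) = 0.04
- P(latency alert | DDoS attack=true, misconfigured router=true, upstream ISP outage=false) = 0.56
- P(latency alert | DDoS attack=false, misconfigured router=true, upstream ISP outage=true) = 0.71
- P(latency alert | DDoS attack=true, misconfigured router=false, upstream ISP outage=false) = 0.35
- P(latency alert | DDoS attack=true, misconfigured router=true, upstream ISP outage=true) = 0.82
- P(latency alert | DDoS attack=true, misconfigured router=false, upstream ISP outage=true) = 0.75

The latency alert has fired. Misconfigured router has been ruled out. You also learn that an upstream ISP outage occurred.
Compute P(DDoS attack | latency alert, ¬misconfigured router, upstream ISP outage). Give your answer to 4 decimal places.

By total probability over both values of DDoS attack:
  P(latency alert | ¬misconfigured router, upstream ISP outage) = 0.61*0.719 + 0.75*0.281
        = 0.438590 + 0.210750 = 0.649340
Keeping only the DDoS attack-present terms gives 0.210750, so
  P(DDoS attack | latency alert, ¬misconfigured router, upstream ISP outage) = 0.210750 / 0.649340 ≈ 0.3246

P(DDoS attack | latency alert, ¬misconfigured router, upstream ISP outage) ≈ 0.3246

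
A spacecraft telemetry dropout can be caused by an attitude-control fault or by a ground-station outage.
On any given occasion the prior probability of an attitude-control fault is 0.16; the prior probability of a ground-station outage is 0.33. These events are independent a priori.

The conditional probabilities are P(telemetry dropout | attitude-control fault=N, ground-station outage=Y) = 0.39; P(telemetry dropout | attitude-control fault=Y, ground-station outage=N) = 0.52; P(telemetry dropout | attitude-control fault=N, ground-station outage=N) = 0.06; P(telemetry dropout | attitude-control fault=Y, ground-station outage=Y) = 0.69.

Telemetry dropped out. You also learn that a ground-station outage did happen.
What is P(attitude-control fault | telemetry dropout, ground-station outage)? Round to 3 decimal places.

Sum P(telemetry dropout|·) weighted by the priors over both values of attitude-control fault:
  P(telemetry dropout | ground-station outage) = 0.39*0.84 + 0.69*0.16
        = 0.327600 + 0.110400 = 0.438000
Configurations with attitude-control fault contribute 0.110400, so
  P(attitude-control fault | telemetry dropout, ground-station outage) = 0.110400 / 0.438000 ≈ 0.252

P(attitude-control fault | telemetry dropout, ground-station outage) ≈ 0.252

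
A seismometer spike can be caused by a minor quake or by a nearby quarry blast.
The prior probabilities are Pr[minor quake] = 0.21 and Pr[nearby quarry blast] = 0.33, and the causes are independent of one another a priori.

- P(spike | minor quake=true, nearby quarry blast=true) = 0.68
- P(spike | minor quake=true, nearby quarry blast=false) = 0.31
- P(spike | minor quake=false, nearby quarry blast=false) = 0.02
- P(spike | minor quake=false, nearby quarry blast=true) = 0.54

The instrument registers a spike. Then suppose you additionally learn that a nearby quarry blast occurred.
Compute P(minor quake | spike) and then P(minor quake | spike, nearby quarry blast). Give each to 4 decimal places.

By total probability over the 4 (minor quake, nearby quarry blast) configurations:
  P(spike) = 0.02·0.79·0.67 + 0.54·0.79·0.33 + 0.31·0.21·0.67 + 0.68·0.21·0.33
        = 0.010586 + 0.140778 + 0.043617 + 0.047124 = 0.242105
Keeping only the minor quake-present terms gives 0.090741, so
  P(minor quake | spike) = 0.090741 / 0.242105 ≈ 0.3748

Now also conditioning on nearby quarry blast=true:
Weight on minor quake=true, given the evidence: 0.68*0.21 = 0.142800
The normalizing constant is 0.54*0.79 + 0.68*0.21 = 0.569400
P(minor quake | spike, nearby quarry blast) = 0.142800/0.569400 ≈ 0.2508

P(minor quake | spike) ≈ 0.3748; P(minor quake | spike, nearby quarry blast) ≈ 0.2508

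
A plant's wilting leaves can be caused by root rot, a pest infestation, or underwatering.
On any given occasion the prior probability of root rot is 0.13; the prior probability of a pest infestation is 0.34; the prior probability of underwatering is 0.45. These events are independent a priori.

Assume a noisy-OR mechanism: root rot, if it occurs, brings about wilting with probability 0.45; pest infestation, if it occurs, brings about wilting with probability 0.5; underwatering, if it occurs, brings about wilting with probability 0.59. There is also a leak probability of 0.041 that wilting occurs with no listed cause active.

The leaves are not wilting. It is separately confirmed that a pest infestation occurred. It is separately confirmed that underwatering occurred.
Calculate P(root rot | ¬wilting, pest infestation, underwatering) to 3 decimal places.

P(root rot | ¬wilting, pest infestation, underwatering) ≈ 0.076

Under noisy-OR, P(wilting | causes) = 1 − (1−0.041)·∏(1−qᵢ) over the active causes.
Sum P(¬wilting|·) weighted by the priors over both values of root rot:
  P(¬wilting | pest infestation, underwatering) = 0.196595×0.87 + 0.108127×0.13
        = 0.171038 + 0.014057 = 0.185095
The terms with root rot present sum to 0.014057, so
  P(root rot | ¬wilting, pest infestation, underwatering) = 0.014057 / 0.185095 ≈ 0.076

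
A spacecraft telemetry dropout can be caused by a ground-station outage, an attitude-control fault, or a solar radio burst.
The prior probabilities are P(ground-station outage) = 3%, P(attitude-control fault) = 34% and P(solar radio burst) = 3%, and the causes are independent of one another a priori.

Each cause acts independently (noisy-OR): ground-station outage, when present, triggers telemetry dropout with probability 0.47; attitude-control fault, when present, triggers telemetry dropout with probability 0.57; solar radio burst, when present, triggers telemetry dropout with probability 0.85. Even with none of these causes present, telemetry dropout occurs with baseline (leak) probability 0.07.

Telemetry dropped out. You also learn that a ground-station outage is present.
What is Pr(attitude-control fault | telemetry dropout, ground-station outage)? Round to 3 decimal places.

Pr(attitude-control fault | telemetry dropout, ground-station outage) ≈ 0.440

Under noisy-OR, P(telemetry dropout | causes) = 1 − (1−0.07)·∏(1−qᵢ) over the active causes.
P(telemetry dropout | ground-station outage) = 0.5071*0.66*0.97 + 0.926065*0.66*0.03 + 0.788053*0.34*0.97 + 0.968208*0.34*0.03 = 0.324645 + 0.018336 + 0.259900 + 0.009876 = 0.612757
The attitude-control fault-present share is 0.259900 + 0.009876 = 0.269776.
Hence the posterior is 0.269776/0.612757 ≈ 0.440.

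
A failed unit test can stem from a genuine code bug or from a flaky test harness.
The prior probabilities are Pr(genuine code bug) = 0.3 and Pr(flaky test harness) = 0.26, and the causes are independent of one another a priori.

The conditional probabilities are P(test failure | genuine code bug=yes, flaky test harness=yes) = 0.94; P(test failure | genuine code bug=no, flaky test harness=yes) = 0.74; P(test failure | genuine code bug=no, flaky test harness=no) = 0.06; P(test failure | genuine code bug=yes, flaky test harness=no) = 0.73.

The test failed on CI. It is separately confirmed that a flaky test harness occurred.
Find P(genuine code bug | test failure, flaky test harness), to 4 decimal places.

Weight on genuine code bug=true, given the evidence: 0.94·0.3 = 0.282000
The normalizing constant is 0.74·0.7 + 0.94·0.3 = 0.800000
Posterior = 0.282000 / 0.800000 ≈ 0.3525

P(genuine code bug | test failure, flaky test harness) ≈ 0.3525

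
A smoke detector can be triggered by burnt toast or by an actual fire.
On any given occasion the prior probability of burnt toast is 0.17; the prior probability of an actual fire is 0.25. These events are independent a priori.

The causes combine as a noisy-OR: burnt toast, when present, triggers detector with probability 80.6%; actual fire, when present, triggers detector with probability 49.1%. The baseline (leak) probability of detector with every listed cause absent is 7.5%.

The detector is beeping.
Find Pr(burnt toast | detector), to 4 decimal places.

Under noisy-OR, P(detector | causes) = 1 − (1−0.075)·∏(1−qᵢ) over the active causes.
P(detector) = 0.075×0.83×0.75 + 0.529175×0.83×0.25 + 0.82055×0.17×0.75 + 0.90866×0.17×0.25 = 0.046687 + 0.109804 + 0.104620 + 0.038618 = 0.299729
The burnt toast-present share is 0.104620 + 0.038618 = 0.143238.
Hence the posterior is 0.143238/0.299729 ≈ 0.4779.

Pr(burnt toast | detector) ≈ 0.4779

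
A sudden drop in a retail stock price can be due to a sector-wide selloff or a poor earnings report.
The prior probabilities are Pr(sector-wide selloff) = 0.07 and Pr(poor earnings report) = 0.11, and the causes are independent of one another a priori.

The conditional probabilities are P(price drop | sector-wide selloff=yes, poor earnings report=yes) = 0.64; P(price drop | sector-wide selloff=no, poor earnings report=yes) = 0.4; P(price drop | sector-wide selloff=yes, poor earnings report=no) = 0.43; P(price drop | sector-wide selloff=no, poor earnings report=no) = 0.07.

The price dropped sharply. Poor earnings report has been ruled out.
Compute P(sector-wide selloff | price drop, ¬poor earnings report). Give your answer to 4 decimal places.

P(sector-wide selloff | price drop, ¬poor earnings report) ≈ 0.3162

By total probability over both values of sector-wide selloff:
  P(price drop | ¬poor earnings report) = 0.07*0.93 + 0.43*0.07
        = 0.065100 + 0.030100 = 0.095200
Configurations with sector-wide selloff contribute 0.030100, so
  P(sector-wide selloff | price drop, ¬poor earnings report) = 0.030100 / 0.095200 ≈ 0.3162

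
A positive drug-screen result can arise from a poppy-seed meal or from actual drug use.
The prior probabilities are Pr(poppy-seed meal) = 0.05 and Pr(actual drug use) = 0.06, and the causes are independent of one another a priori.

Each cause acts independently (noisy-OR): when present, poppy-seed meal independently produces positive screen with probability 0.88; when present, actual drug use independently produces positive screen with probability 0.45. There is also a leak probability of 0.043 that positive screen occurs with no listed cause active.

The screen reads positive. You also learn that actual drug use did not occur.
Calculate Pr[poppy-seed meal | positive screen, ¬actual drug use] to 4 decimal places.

Under noisy-OR, P(positive screen | causes) = 1 − (1−0.043)·∏(1−qᵢ) over the active causes.
Enumerate both values of poppy-seed meal and weight by the priors:
  P(positive screen | ¬actual drug use) = 0.043*0.95 + 0.88516*0.05
        = 0.040850 + 0.044258 = 0.085108
The terms with poppy-seed meal present sum to 0.044258, so
  P(poppy-seed meal | positive screen, ¬actual drug use) = 0.044258 / 0.085108 ≈ 0.5200

Pr[poppy-seed meal | positive screen, ¬actual drug use] ≈ 0.5200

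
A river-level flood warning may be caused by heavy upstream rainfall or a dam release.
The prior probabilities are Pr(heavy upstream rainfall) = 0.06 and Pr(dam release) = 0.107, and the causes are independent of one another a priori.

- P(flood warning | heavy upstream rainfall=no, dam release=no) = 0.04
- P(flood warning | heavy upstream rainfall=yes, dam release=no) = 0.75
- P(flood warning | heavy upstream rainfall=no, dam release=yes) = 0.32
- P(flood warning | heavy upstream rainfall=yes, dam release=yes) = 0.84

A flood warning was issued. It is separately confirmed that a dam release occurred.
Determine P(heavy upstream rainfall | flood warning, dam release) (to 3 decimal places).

Enumerate both values of heavy upstream rainfall and weight by the priors:
  P(flood warning | dam release) = 0.32×0.94 + 0.84×0.06
        = 0.300800 + 0.050400 = 0.351200
The terms with heavy upstream rainfall present sum to 0.050400, so
  P(heavy upstream rainfall | flood warning, dam release) = 0.050400 / 0.351200 ≈ 0.144

P(heavy upstream rainfall | flood warning, dam release) ≈ 0.144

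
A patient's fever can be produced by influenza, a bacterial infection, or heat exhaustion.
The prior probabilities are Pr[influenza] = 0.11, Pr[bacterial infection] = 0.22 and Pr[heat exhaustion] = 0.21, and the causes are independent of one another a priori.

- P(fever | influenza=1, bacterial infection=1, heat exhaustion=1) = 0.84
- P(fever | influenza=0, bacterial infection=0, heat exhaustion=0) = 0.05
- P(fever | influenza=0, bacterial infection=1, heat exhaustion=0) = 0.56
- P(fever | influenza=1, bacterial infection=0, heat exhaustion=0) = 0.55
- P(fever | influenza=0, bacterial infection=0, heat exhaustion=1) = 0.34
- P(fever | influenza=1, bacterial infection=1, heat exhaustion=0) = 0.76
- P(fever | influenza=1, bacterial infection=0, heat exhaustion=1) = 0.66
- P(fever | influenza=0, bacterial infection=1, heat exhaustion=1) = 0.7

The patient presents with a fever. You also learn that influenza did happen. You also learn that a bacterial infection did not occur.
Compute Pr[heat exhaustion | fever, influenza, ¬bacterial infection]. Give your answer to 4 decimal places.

Pr[heat exhaustion | fever, influenza, ¬bacterial infection] ≈ 0.2418

Numerator (weight on configurations with heat exhaustion): 0.66·0.21 = 0.138600
Denominator P(fever | influenza, ¬bacterial infection): 0.55·0.79 + 0.66·0.21 = 0.573100
P(heat exhaustion | fever, influenza, ¬bacterial infection) = 0.138600/0.573100 ≈ 0.2418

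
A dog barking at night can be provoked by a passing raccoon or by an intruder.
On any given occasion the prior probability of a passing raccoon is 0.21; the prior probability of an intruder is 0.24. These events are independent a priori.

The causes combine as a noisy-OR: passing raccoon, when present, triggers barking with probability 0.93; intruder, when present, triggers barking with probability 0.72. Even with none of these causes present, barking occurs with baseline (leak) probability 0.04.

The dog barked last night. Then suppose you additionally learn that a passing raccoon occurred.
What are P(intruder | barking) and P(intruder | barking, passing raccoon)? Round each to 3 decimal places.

Under noisy-OR, P(barking | causes) = 1 − (1−0.04)·∏(1−qᵢ) over the active causes.
Weight on intruder=true, given the evidence: 0.138636 + 0.049452 = 0.188088
Normalizer over all consistent configurations: 0.04·0.79·0.76 + 0.7312·0.79·0.24 + 0.9328·0.21·0.76 + 0.981184·0.21·0.24 = 0.360979
P(intruder | barking) = 0.188088/0.360979 ≈ 0.521

With the extra evidence:
Weight on intruder=true, given the evidence: 0.981184*0.24 = 0.235484
Denominator P(barking | passing raccoon): 0.9328*0.76 + 0.981184*0.24 = 0.944412
Posterior = 0.235484 / 0.944412 ≈ 0.249
Conditioning on passing raccoon lowers the posterior on intruder: the classic explaining-away effect in a common-effect structure.

P(intruder | barking) ≈ 0.521; P(intruder | barking, passing raccoon) ≈ 0.249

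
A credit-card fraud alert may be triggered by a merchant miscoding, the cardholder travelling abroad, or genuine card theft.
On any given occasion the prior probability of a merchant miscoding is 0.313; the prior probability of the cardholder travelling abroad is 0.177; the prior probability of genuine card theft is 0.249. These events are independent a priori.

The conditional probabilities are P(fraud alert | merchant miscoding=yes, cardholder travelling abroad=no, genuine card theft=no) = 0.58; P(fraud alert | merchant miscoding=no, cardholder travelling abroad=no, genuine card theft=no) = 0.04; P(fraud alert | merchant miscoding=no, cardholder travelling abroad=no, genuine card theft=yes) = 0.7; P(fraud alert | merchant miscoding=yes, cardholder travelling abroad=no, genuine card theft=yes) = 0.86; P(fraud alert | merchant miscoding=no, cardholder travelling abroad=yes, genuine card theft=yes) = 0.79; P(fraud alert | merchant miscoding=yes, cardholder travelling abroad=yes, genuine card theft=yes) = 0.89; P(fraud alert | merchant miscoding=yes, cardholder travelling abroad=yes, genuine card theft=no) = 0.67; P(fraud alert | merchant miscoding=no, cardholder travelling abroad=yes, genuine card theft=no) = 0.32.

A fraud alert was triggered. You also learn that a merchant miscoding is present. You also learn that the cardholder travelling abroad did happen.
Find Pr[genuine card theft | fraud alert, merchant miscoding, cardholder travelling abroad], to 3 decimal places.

P(fraud alert | merchant miscoding, cardholder travelling abroad) = 0.67*0.751 + 0.89*0.249 = 0.503170 + 0.221610 = 0.724780
Of this, 0.221610 comes from 0.89*0.249 (the genuine card theft=true cases).
So P(genuine card theft | fraud alert, merchant miscoding, cardholder travelling abroad) = 0.221610/0.724780 ≈ 0.306.

Pr[genuine card theft | fraud alert, merchant miscoding, cardholder travelling abroad] ≈ 0.306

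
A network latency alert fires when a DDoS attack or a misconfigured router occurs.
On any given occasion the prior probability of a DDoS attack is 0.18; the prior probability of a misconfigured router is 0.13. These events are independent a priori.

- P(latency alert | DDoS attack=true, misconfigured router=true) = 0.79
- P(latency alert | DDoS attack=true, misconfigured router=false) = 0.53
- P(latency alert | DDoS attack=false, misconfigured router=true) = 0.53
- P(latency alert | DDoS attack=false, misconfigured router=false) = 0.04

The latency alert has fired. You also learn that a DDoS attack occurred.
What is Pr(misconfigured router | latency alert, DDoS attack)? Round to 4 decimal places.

Pr(misconfigured router | latency alert, DDoS attack) ≈ 0.1822

Sum P(latency alert|·) weighted by the priors over both values of misconfigured router:
  P(latency alert | DDoS attack) = 0.53·0.87 + 0.79·0.13
        = 0.461100 + 0.102700 = 0.563800
Configurations with misconfigured router contribute 0.102700, so
  P(misconfigured router | latency alert, DDoS attack) = 0.102700 / 0.563800 ≈ 0.1822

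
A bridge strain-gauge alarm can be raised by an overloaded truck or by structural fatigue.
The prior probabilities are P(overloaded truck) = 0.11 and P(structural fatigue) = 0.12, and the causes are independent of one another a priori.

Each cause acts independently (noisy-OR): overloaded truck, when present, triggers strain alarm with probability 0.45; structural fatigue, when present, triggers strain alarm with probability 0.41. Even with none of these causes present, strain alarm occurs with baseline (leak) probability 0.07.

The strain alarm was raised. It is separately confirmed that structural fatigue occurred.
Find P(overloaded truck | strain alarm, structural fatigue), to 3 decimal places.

Under noisy-OR, P(strain alarm | causes) = 1 − (1−0.07)·∏(1−qᵢ) over the active causes.
P(strain alarm | structural fatigue) = 0.4513*0.89 + 0.698215*0.11 = 0.401657 + 0.076804 = 0.478461
Restricting to configurations with overloaded truck present: 0.698215*0.11 = 0.076804.
Hence the posterior is 0.076804/0.478461 ≈ 0.161.

P(overloaded truck | strain alarm, structural fatigue) ≈ 0.161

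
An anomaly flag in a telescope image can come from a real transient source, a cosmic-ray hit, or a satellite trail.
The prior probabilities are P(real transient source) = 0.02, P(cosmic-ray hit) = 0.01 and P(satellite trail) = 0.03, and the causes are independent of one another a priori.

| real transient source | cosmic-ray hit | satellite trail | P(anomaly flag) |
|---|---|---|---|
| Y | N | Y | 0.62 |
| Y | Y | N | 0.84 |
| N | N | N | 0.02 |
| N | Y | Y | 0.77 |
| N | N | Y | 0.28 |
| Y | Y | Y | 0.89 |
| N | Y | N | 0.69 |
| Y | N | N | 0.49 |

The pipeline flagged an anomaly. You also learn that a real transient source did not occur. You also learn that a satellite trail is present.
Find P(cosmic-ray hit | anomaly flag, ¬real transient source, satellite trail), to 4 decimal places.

P(cosmic-ray hit | anomaly flag, ¬real transient source, satellite trail) ≈ 0.0270

Enumerate both values of cosmic-ray hit and weight by the priors:
  P(anomaly flag | ¬real transient source, satellite trail) = 0.28×0.99 + 0.77×0.01
        = 0.277200 + 0.007700 = 0.284900
Configurations with cosmic-ray hit contribute 0.007700, so
  P(cosmic-ray hit | anomaly flag, ¬real transient source, satellite trail) = 0.007700 / 0.284900 ≈ 0.0270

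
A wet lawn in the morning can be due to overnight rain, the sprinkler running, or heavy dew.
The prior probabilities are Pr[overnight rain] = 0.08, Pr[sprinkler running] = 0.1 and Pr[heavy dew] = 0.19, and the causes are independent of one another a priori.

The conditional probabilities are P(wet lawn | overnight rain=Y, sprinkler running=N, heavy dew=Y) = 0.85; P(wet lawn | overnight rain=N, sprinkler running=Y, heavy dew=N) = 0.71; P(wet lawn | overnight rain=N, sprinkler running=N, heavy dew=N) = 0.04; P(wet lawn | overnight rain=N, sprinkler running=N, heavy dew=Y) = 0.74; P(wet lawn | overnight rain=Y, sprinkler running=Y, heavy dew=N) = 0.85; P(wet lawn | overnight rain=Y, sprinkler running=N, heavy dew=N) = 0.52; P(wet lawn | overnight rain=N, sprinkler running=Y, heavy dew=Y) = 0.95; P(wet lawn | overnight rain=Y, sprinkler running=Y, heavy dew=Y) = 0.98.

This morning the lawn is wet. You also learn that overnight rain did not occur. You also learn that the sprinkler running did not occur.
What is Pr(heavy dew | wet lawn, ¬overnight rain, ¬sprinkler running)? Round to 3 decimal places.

Pr(heavy dew | wet lawn, ¬overnight rain, ¬sprinkler running) ≈ 0.813

Numerator (weight on configurations with heavy dew): 0.74*0.19 = 0.140600
The normalizing constant is 0.04*0.81 + 0.74*0.19 = 0.173000
P(heavy dew | wet lawn, ¬overnight rain, ¬sprinkler running) = 0.140600/0.173000 ≈ 0.813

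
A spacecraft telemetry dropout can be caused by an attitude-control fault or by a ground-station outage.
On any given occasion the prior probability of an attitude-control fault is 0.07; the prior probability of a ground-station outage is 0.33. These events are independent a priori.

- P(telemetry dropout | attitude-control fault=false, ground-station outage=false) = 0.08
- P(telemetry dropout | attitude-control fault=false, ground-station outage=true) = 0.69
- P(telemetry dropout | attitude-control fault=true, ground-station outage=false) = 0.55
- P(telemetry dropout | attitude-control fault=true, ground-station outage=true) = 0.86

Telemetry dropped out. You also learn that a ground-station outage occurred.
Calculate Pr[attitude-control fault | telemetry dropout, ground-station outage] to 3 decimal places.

Pr[attitude-control fault | telemetry dropout, ground-station outage] ≈ 0.086

Weight on attitude-control fault=true, given the evidence: 0.86·0.07 = 0.060200
The normalizing constant is 0.69·0.93 + 0.86·0.07 = 0.701900
P(attitude-control fault | telemetry dropout, ground-station outage) = 0.060200/0.701900 ≈ 0.086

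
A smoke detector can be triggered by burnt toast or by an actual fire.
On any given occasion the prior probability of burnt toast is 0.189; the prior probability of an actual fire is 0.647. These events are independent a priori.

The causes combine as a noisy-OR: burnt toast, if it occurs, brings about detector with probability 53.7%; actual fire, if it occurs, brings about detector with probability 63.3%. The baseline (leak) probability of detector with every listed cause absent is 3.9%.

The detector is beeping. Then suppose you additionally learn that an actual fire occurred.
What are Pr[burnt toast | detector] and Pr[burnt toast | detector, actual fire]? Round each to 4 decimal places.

Pr[burnt toast | detector] ≈ 0.2843; Pr[burnt toast | detector, actual fire] ≈ 0.2315

Under noisy-OR, P(detector | causes) = 1 − (1−0.039)·∏(1−qᵢ) over the active causes.
Numerator (weight on configurations with burnt toast): 0.037032 + 0.102315 = 0.139347
Normalizer over all consistent configurations: 0.039×0.811×0.353 + 0.647313×0.811×0.647 + 0.555057×0.189×0.353 + 0.836706×0.189×0.647 = 0.490168
Posterior = 0.139347 / 0.490168 ≈ 0.2843

Now also conditioning on actual fire=true:
For the numerator, keep only burnt toast=true terms: 0.836706*0.189 = 0.158137
Normalizer over all consistent configurations: 0.647313*0.811 + 0.836706*0.189 = 0.683108
P(burnt toast | detector, actual fire) = 0.158137/0.683108 ≈ 0.2315
The drop from 0.2843 to 0.2315 is the explaining-away (discounting) effect.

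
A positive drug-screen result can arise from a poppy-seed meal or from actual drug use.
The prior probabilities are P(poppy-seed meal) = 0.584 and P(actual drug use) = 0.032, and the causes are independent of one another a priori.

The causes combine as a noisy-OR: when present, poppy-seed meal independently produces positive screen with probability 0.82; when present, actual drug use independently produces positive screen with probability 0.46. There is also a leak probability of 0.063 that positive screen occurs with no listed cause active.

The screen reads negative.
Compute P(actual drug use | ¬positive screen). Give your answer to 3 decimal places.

Under noisy-OR, P(positive screen | causes) = 1 − (1−0.063)·∏(1−qᵢ) over the active causes.
Numerator (weight on configurations with actual drug use): 0.006736 + 0.001702 = 0.008438
Denominator P(¬positive screen): 0.937×0.416×0.968 + 0.50598×0.416×0.032 + 0.16866×0.584×0.968 + 0.091076×0.584×0.032 = 0.481103
P(actual drug use | ¬positive screen) = 0.008438/0.481103 ≈ 0.018

P(actual drug use | ¬positive screen) ≈ 0.018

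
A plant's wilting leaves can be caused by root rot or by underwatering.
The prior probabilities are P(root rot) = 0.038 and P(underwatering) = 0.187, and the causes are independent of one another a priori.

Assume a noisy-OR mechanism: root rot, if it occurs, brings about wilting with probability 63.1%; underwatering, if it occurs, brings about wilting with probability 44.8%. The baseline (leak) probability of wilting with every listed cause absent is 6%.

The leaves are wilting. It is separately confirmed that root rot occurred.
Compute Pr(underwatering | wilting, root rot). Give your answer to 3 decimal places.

Pr(underwatering | wilting, root rot) ≈ 0.222

Under noisy-OR, P(wilting | causes) = 1 − (1−0.06)·∏(1−qᵢ) over the active causes.
P(wilting | root rot) = 0.65314*0.813 + 0.808533*0.187 = 0.531003 + 0.151196 = 0.682199
The underwatering-present share is 0.808533*0.187 = 0.151196.
Hence the posterior is 0.151196/0.682199 ≈ 0.222.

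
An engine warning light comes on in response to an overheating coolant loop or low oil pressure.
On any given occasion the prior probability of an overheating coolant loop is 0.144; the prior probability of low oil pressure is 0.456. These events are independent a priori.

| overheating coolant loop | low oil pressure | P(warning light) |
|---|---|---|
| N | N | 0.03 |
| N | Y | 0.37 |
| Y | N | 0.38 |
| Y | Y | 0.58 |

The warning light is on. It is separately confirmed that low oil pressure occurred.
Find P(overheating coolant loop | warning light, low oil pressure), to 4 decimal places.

P(overheating coolant loop | warning light, low oil pressure) ≈ 0.2087

Sum P(warning light|·) weighted by the priors over both values of overheating coolant loop:
  P(warning light | low oil pressure) = 0.37*0.856 + 0.58*0.144
        = 0.316720 + 0.083520 = 0.400240
Configurations with overheating coolant loop contribute 0.083520, so
  P(overheating coolant loop | warning light, low oil pressure) = 0.083520 / 0.400240 ≈ 0.2087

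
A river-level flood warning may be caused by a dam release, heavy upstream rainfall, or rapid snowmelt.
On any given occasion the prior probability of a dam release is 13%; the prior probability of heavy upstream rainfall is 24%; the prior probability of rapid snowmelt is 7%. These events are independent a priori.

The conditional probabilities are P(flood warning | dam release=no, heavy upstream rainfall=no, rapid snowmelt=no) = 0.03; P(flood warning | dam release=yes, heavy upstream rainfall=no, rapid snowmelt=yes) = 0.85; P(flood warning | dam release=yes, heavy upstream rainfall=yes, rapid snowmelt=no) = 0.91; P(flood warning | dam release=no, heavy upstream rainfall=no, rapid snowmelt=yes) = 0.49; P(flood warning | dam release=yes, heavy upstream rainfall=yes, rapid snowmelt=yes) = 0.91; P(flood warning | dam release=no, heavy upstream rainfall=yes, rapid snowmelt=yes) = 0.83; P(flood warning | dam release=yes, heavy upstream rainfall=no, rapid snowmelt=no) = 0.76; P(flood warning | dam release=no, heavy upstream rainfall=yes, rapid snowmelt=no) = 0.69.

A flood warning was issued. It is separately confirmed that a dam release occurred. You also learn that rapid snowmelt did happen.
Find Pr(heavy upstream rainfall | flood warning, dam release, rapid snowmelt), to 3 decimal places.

For the numerator, keep only heavy upstream rainfall=true terms: 0.91×0.24 = 0.218400
Denominator P(flood warning | dam release, rapid snowmelt): 0.85×0.76 + 0.91×0.24 = 0.864400
P(heavy upstream rainfall | flood warning, dam release, rapid snowmelt) = 0.218400/0.864400 ≈ 0.253

Pr(heavy upstream rainfall | flood warning, dam release, rapid snowmelt) ≈ 0.253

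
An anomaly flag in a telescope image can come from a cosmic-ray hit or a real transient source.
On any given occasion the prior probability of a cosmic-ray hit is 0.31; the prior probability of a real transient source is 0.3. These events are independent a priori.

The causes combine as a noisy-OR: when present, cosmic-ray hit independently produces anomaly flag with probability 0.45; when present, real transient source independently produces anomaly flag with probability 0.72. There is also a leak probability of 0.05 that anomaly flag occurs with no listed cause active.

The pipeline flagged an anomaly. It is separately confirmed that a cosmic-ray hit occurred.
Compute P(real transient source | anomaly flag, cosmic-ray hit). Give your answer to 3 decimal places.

P(real transient source | anomaly flag, cosmic-ray hit) ≈ 0.434

Under noisy-OR, P(anomaly flag | causes) = 1 − (1−0.05)·∏(1−qᵢ) over the active causes.
Weight on real transient source=true, given the evidence: 0.8537·0.3 = 0.256110
Denominator P(anomaly flag | cosmic-ray hit): 0.4775·0.7 + 0.8537·0.3 = 0.590360
Posterior = 0.256110 / 0.590360 ≈ 0.434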